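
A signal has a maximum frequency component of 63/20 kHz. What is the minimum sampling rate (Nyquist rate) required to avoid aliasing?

By the Nyquist-Shannon sampling theorem,
the minimum sampling rate (Nyquist rate) must be at least 2 * f_max.
Nyquist rate = 2 * 63/20 kHz = 63/10 kHz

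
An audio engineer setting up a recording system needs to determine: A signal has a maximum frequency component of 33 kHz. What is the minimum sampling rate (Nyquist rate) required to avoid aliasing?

By the Nyquist-Shannon sampling theorem,
the minimum sampling rate (Nyquist rate) must be at least 2 * f_max.
Nyquist rate = 2 * 33 kHz = 66 kHz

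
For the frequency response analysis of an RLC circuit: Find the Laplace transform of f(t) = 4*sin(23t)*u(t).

Standard pair: sin(wt)*u(t) <-> w/(s^2+w^2)
With w = 23: L{4*sin(23t)*u(t)} = 92/(s^2+529)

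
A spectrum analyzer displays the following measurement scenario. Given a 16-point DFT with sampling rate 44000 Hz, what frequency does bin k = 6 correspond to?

The frequency of DFT bin k is: f_k = k * f_s / N
f_6 = 6 * 44000 / 16 = 16500 Hz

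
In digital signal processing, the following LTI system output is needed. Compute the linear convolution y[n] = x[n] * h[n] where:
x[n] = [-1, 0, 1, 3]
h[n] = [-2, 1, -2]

y[n] = sum_k x[k]*h[n-k]. Output length = len(x) + len(h) - 1 = 4 + 3 - 1 = 6.
y[0] = -1*-2 = 2
y[1] = 0*-2 + -1*1 = -1
y[2] = 1*-2 + 0*1 + -1*-2 = 0
y[3] = 3*-2 + 1*1 + 0*-2 = -5
y[4] = 3*1 + 1*-2 = 1
y[5] = 3*-2 = -6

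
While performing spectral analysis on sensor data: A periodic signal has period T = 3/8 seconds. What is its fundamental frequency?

The fundamental frequency is the reciprocal of the period.
f = 1/T = 1/(3/8) = 8/3 Hz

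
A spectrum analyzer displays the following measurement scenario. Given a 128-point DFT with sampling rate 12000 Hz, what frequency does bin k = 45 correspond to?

The frequency of DFT bin k is: f_k = k * f_s / N
f_45 = 45 * 12000 / 128 = 16875/4 Hz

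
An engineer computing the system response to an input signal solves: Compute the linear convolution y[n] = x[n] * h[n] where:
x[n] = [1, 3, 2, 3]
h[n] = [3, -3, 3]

y[n] = sum_k x[k]*h[n-k]. Output length = len(x) + len(h) - 1 = 4 + 3 - 1 = 6.
y[0] = 1*3 = 3
y[1] = 3*3 + 1*-3 = 6
y[2] = 2*3 + 3*-3 + 1*3 = 0
y[3] = 3*3 + 2*-3 + 3*3 = 12
y[4] = 3*-3 + 2*3 = -3
y[5] = 3*3 = 9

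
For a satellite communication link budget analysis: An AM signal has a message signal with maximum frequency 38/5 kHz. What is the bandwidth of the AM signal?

In AM (double-sideband), the bandwidth is twice the message frequency.
BW = 2 * f_m = 2 * 38/5 kHz = 76/5 kHz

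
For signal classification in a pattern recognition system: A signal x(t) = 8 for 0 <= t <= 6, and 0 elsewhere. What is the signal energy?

Energy = integral of |x(t)|^2 dt over the signal duration
= 8^2 * 6 = 64 * 6 = 384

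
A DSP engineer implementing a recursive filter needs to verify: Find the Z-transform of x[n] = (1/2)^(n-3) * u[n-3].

Time-shifting property: if X(z) = Z{x[n]}, then Z{x[n-d]} = z^(-d) * X(z)
X(z) = z/(z - 1/2) for x[n] = (1/2)^n * u[n]
Z{x[n-3]} = z^(-3) * z/(z - 1/2) = z^(-2)/(z - 1/2)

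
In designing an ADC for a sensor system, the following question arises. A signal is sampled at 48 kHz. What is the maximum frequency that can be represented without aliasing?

The maximum frequency that can be represented without aliasing
is the Nyquist frequency: f_max = f_s / 2 = 48 kHz / 2 = 24 kHz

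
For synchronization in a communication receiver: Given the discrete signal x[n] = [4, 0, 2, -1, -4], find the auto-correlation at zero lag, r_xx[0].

The auto-correlation at zero lag r_xx[0] equals the signal energy.
r_xx[0] = sum of x[n]^2 = 4^2 + 0^2 + 2^2 + (-1)^2 + (-4)^2
= 16 + 0 + 4 + 1 + 16 = 37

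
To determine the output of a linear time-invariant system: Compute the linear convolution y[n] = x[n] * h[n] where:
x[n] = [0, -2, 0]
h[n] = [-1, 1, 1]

y[n] = sum_k x[k]*h[n-k]. Output length = len(x) + len(h) - 1 = 3 + 3 - 1 = 5.
y[0] = 0*-1 = 0
y[1] = -2*-1 + 0*1 = 2
y[2] = 0*-1 + -2*1 + 0*1 = -2
y[3] = 0*1 + -2*1 = -2
y[4] = 0*1 = 0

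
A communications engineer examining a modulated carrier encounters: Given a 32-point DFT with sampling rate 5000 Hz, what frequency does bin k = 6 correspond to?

The frequency of DFT bin k is: f_k = k * f_s / N
f_6 = 6 * 5000 / 32 = 1875/2 Hz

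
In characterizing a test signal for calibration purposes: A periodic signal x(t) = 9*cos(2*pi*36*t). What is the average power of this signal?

Average power of A*cos(wt) is A^2/2.
P = 9^2 / 2 = 81/2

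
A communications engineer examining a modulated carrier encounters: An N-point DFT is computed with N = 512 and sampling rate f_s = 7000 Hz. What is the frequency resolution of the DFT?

DFT frequency resolution = f_s / N
= 7000 / 512 = 875/64 Hz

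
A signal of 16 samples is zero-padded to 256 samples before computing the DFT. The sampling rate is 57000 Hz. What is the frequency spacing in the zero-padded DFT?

Original DFT: N = 16, resolution = f_s/N = 57000/16 = 7125/2 Hz
Zero-padded DFT: N = 256, resolution = f_s/N = 57000/256 = 7125/32 Hz
Zero-padding interpolates the spectrum (finer frequency grid)
but does NOT improve the true spectral resolution (ability to resolve close frequencies).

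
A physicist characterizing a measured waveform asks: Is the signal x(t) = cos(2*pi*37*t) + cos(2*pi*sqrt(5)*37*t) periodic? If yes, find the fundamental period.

f1 = 37 Hz, f2 = 37*sqrt(5) Hz
Ratio f2/f1 = sqrt(5), which is irrational.
Since the frequency ratio is irrational, no common period exists.
The signal is not periodic.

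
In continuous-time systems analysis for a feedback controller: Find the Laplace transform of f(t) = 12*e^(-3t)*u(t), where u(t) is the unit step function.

Standard Laplace transform pair:
e^(-at)*u(t) <-> 1/(s+a)
With a = 3: L{12*e^(-3t)*u(t)} = 12/(s+3), ROC: Re(s) > -3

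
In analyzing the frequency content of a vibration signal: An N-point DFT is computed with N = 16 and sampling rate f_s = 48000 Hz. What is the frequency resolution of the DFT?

DFT frequency resolution = f_s / N
= 48000 / 16 = 3000 Hz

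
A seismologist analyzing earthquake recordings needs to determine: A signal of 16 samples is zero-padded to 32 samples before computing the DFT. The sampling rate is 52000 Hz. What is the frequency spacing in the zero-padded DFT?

Original DFT: N = 16, resolution = f_s/N = 52000/16 = 3250 Hz
Zero-padded DFT: N = 32, resolution = f_s/N = 52000/32 = 1625 Hz
Zero-padding interpolates the spectrum (finer frequency grid)
but does NOT improve the true spectral resolution (ability to resolve close frequencies).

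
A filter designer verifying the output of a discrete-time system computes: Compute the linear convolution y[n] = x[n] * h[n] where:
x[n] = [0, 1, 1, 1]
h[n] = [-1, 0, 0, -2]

y[n] = sum_k x[k]*h[n-k]. Output length = len(x) + len(h) - 1 = 4 + 4 - 1 = 7.
y[0] = 0*-1 = 0
y[1] = 1*-1 + 0*0 = -1
y[2] = 1*-1 + 1*0 + 0*0 = -1
y[3] = 1*-1 + 1*0 + 1*0 + 0*-2 = -1
y[4] = 1*0 + 1*0 + 1*-2 = -2
y[5] = 1*0 + 1*-2 = -2
y[6] = 1*-2 = -2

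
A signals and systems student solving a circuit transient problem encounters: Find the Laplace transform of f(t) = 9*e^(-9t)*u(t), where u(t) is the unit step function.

Standard Laplace transform pair:
e^(-at)*u(t) <-> 1/(s+a)
With a = 9: L{9*e^(-9t)*u(t)} = 9/(s+9), ROC: Re(s) > -9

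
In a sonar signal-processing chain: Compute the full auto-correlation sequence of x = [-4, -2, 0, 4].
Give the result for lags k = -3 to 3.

r_xx[k] = sum_m x[m]*x[m+k], indexed from 0, for k = -3 to 3:
  r_xx[-3] = x[3]*x[0] = -16
  r_xx[-2] = x[2]*x[0] + x[3]*x[1] = -8
  r_xx[-1] = x[1]*x[0] + x[2]*x[1] + x[3]*x[2] = 8
  r_xx[0] = x[0]*x[0] + x[1]*x[1] + x[2]*x[2] + x[3]*x[3] = 36
  r_xx[1] = x[0]*x[1] + x[1]*x[2] + x[2]*x[3] = 8
  r_xx[2] = x[0]*x[2] + x[1]*x[3] = -8
  r_xx[3] = x[0]*x[3] = -16
r_xx = [-16, -8, 8, 36, 8, -8, -16]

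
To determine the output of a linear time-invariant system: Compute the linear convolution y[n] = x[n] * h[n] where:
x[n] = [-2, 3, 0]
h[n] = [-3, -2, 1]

y[n] = sum_k x[k]*h[n-k]. Output length = len(x) + len(h) - 1 = 3 + 3 - 1 = 5.
y[0] = -2*-3 = 6
y[1] = 3*-3 + -2*-2 = -5
y[2] = 0*-3 + 3*-2 + -2*1 = -8
y[3] = 0*-2 + 3*1 = 3
y[4] = 0*1 = 0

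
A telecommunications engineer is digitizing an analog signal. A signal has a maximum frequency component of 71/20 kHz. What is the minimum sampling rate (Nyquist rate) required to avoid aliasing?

By the Nyquist-Shannon sampling theorem,
the minimum sampling rate (Nyquist rate) must be at least 2 * f_max.
Nyquist rate = 2 * 71/20 kHz = 71/10 kHz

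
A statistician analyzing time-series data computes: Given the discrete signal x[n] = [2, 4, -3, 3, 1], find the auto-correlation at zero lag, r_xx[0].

The auto-correlation at zero lag r_xx[0] equals the signal energy.
r_xx[0] = sum of x[n]^2 = 2^2 + 4^2 + (-3)^2 + 3^2 + 1^2
= 4 + 16 + 9 + 9 + 1 = 39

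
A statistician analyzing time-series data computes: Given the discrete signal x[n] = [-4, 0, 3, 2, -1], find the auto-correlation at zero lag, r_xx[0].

The auto-correlation at zero lag r_xx[0] equals the signal energy.
r_xx[0] = sum of x[n]^2 = (-4)^2 + 0^2 + 3^2 + 2^2 + (-1)^2
= 16 + 0 + 9 + 4 + 1 = 30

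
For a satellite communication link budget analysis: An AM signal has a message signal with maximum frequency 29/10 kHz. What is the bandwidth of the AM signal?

In AM (double-sideband), the bandwidth is twice the message frequency.
BW = 2 * f_m = 2 * 29/10 kHz = 29/5 kHz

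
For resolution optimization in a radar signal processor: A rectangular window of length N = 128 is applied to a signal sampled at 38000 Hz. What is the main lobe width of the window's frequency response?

For a rectangular window of length N,
the main lobe width in frequency is 2*f_s/N.
= 2*38000/128 = 2375/4 Hz
This determines the minimum frequency separation for resolving two sinusoids.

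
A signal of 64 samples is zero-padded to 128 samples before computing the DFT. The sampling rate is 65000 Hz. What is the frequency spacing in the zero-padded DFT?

Original DFT: N = 64, resolution = f_s/N = 65000/64 = 8125/8 Hz
Zero-padded DFT: N = 128, resolution = f_s/N = 65000/128 = 8125/16 Hz
Zero-padding interpolates the spectrum (finer frequency grid)
but does NOT improve the true spectral resolution (ability to resolve close frequencies).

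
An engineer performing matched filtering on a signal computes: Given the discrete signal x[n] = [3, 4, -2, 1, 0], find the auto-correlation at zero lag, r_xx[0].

The auto-correlation at zero lag r_xx[0] equals the signal energy.
r_xx[0] = sum of x[n]^2 = 3^2 + 4^2 + (-2)^2 + 1^2 + 0^2
= 9 + 16 + 4 + 1 + 0 = 30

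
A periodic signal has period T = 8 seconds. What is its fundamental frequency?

The fundamental frequency is the reciprocal of the period.
f = 1/T = 1/(8) = 1/8 Hz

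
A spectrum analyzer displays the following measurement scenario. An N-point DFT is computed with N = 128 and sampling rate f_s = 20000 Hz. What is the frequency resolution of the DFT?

DFT frequency resolution = f_s / N
= 20000 / 128 = 625/4 Hz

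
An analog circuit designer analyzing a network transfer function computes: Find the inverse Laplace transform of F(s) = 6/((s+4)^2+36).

Standard pair: w/((s+a)^2+w^2) <-> e^(-at)*sin(wt)*u(t)
With a=4, w=6: f(t) = e^(-4t)*sin(6t)*u(t)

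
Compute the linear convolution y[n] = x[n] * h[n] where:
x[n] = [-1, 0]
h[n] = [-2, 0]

y[n] = sum_k x[k]*h[n-k]. Output length = len(x) + len(h) - 1 = 2 + 2 - 1 = 3.
y[0] = -1*-2 = 2
y[1] = 0*-2 + -1*0 = 0
y[2] = 0*0 = 0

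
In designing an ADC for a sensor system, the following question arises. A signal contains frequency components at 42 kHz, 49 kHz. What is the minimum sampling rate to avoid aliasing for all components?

The highest frequency component is f_max = 49 kHz.
Nyquist rate = 2 * f_max = 2 * 49 kHz = 98 kHz.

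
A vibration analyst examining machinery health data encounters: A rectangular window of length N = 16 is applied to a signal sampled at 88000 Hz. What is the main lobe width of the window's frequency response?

For a rectangular window of length N,
the main lobe width in frequency is 2*f_s/N.
= 2*88000/16 = 11000 Hz
This determines the minimum frequency separation for resolving two sinusoids.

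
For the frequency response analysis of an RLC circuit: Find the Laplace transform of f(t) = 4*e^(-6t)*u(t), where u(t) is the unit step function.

Standard Laplace transform pair:
e^(-at)*u(t) <-> 1/(s+a)
With a = 6: L{4*e^(-6t)*u(t)} = 4/(s+6), ROC: Re(s) > -6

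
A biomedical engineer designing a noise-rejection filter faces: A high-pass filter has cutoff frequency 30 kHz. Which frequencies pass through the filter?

A high-pass filter passes all frequencies above the cutoff frequency 30 kHz and attenuates lower frequencies.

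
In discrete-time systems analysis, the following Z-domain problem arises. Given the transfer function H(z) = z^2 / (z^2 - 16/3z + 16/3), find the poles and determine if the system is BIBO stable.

Poles are roots of the denominator: z^2 - 16/3z + 16/3 = 0.
Quadratic formula: z = [-(-16/3) +/- sqrt((-16/3)^2 - 4*(16/3))] / 2
Discriminant = 256/9 - 64/3 = 64/9; sqrt = 8/3.
z = (16/3 +/- 8/3) / 2 => z = 4 or z = 4/3.
|p1| = 4, |p2| = 4/3.
For BIBO stability, all poles must lie inside the unit circle (|p| < 1).
System is UNSTABLE since at least one |p| >= 1.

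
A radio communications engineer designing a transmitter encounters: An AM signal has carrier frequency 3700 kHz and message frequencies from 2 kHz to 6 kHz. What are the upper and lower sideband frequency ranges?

Upper sideband (USB) = fc + [fm_low, fm_high] = 3700 + [2, 6] = [3702, 3706] kHz
Lower sideband (LSB) = fc - [fm_high, fm_low] = 3700 - [6, 2] = [3694, 3698] kHz
Total occupied spectrum: 3694 kHz to 3706 kHz (plus carrier at 3700 kHz)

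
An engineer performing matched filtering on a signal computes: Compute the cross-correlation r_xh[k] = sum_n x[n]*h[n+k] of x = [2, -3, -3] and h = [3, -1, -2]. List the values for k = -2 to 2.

Both sequences indexed from 0 and zero outside their support.
Lags with overlap: k = -2 to 2.
  r_xh[-2] = x[2]*h[0] = -9
  r_xh[-1] = x[1]*h[0] + x[2]*h[1] = -6
  r_xh[0] = x[0]*h[0] + x[1]*h[1] + x[2]*h[2] = 15
  r_xh[1] = x[0]*h[1] + x[1]*h[2] = 4
  r_xh[2] = x[0]*h[2] = -4
r_xh = [-9, -6, 15, 4, -4] (for k = -2, ..., 2)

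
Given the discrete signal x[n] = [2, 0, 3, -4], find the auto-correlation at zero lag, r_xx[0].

The auto-correlation at zero lag r_xx[0] equals the signal energy.
r_xx[0] = sum of x[n]^2 = 2^2 + 0^2 + 3^2 + (-4)^2
= 4 + 0 + 9 + 16 = 29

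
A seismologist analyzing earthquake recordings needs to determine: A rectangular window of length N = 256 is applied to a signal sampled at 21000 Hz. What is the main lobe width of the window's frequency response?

For a rectangular window of length N,
the main lobe width in frequency is 2*f_s/N.
= 2*21000/256 = 2625/16 Hz
This determines the minimum frequency separation for resolving two sinusoids.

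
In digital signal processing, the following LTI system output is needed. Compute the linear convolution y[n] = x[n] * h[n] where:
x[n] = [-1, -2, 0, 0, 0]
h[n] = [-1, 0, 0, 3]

y[n] = sum_k x[k]*h[n-k]. Output length = len(x) + len(h) - 1 = 5 + 4 - 1 = 8.
y[0] = -1*-1 = 1
y[1] = -2*-1 + -1*0 = 2
y[2] = 0*-1 + -2*0 + -1*0 = 0
y[3] = 0*-1 + 0*0 + -2*0 + -1*3 = -3
y[4] = 0*-1 + 0*0 + 0*0 + -2*3 = -6
y[5] = 0*0 + 0*0 + 0*3 = 0
y[6] = 0*0 + 0*3 = 0
y[7] = 0*3 = 0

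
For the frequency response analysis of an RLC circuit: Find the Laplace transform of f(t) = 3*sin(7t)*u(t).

Standard pair: sin(wt)*u(t) <-> w/(s^2+w^2)
With w = 7: L{3*sin(7t)*u(t)} = 21/(s^2+49)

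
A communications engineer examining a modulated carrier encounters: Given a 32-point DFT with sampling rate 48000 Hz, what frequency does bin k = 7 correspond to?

The frequency of DFT bin k is: f_k = k * f_s / N
f_7 = 7 * 48000 / 32 = 10500 Hz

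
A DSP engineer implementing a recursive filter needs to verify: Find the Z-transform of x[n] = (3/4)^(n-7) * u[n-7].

Time-shifting property: if X(z) = Z{x[n]}, then Z{x[n-d]} = z^(-d) * X(z)
X(z) = z/(z - 3/4) for x[n] = (3/4)^n * u[n]
Z{x[n-7]} = z^(-7) * z/(z - 3/4) = z^(-6)/(z - 3/4)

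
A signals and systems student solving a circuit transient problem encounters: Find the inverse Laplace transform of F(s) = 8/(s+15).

Standard pair: k/(s+a) <-> k*e^(-at)*u(t)
With k=8, a=15: f(t) = 8*e^(-15t)*u(t)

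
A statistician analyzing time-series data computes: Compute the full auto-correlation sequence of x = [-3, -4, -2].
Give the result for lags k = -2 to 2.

r_xx[k] = sum_m x[m]*x[m+k], indexed from 0, for k = -2 to 2:
  r_xx[-2] = x[2]*x[0] = 6
  r_xx[-1] = x[1]*x[0] + x[2]*x[1] = 20
  r_xx[0] = x[0]*x[0] + x[1]*x[1] + x[2]*x[2] = 29
  r_xx[1] = x[0]*x[1] + x[1]*x[2] = 20
  r_xx[2] = x[0]*x[2] = 6
r_xx = [6, 20, 29, 20, 6]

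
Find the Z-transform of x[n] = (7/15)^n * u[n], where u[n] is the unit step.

The Z-transform of a^n * u[n] is z/(z-a) for |z| > |a|.
Here a = 7/15, so X(z) = z/(z - (7/15)) = 15z/(15z - 7)
ROC: |z| > 7/15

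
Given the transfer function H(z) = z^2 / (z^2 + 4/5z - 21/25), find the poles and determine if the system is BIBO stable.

Poles are roots of the denominator: z^2 + 4/5z - 21/25 = 0.
Quadratic formula: z = [-(4/5) +/- sqrt((4/5)^2 - 4*(-21/25))] / 2
Discriminant = 16/25 + 84/25 = 4; sqrt = 2.
z = (-4/5 +/- 2) / 2 => z = 3/5 or z = -7/5.
|p1| = 7/5, |p2| = 3/5.
For BIBO stability, all poles must lie inside the unit circle (|p| < 1).
System is UNSTABLE since at least one |p| >= 1.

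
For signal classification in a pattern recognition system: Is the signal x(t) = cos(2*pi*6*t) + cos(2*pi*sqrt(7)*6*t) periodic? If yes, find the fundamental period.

f1 = 6 Hz, f2 = 6*sqrt(7) Hz
Ratio f2/f1 = sqrt(7), which is irrational.
Since the frequency ratio is irrational, no common period exists.
The signal is not periodic.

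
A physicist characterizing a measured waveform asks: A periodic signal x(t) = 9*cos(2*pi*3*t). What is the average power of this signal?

Average power of A*cos(wt) is A^2/2.
P = 9^2 / 2 = 81/2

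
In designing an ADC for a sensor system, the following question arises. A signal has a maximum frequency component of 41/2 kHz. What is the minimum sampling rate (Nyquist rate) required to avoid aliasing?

By the Nyquist-Shannon sampling theorem,
the minimum sampling rate (Nyquist rate) must be at least 2 * f_max.
Nyquist rate = 2 * 41/2 kHz = 41 kHz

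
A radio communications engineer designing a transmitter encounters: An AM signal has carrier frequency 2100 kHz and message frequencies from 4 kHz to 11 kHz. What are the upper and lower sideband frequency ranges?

Upper sideband (USB) = fc + [fm_low, fm_high] = 2100 + [4, 11] = [2104, 2111] kHz
Lower sideband (LSB) = fc - [fm_high, fm_low] = 2100 - [11, 4] = [2089, 2096] kHz
Total occupied spectrum: 2089 kHz to 2111 kHz (plus carrier at 2100 kHz)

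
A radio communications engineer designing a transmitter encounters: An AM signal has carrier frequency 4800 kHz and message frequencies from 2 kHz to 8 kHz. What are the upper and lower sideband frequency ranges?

Upper sideband (USB) = fc + [fm_low, fm_high] = 4800 + [2, 8] = [4802, 4808] kHz
Lower sideband (LSB) = fc - [fm_high, fm_low] = 4800 - [8, 2] = [4792, 4798] kHz
Total occupied spectrum: 4792 kHz to 4808 kHz (plus carrier at 4800 kHz)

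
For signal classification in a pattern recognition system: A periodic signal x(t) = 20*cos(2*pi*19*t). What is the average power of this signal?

Average power of A*cos(wt) is A^2/2.
P = 20^2 / 2 = 400/2 = 200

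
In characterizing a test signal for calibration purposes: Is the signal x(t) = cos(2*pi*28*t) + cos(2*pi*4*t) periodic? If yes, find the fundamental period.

f1 = 28 Hz, f2 = 4 Hz
Period T1 = 1/28, T2 = 1/4
Ratio T1/T2 = 4/28, which is rational.
The signal is periodic with fundamental period T = 1/GCD(28,4) = 1/4 s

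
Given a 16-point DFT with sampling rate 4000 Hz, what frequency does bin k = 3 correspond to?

The frequency of DFT bin k is: f_k = k * f_s / N
f_3 = 3 * 4000 / 16 = 750 Hz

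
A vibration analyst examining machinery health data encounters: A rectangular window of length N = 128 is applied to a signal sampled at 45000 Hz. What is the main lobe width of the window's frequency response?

For a rectangular window of length N,
the main lobe width in frequency is 2*f_s/N.
= 2*45000/128 = 5625/8 Hz
This determines the minimum frequency separation for resolving two sinusoids.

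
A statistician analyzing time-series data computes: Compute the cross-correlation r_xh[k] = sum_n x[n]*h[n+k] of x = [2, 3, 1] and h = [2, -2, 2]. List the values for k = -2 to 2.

Both sequences indexed from 0 and zero outside their support.
Lags with overlap: k = -2 to 2.
  r_xh[-2] = x[2]*h[0] = 2
  r_xh[-1] = x[1]*h[0] + x[2]*h[1] = 4
  r_xh[0] = x[0]*h[0] + x[1]*h[1] + x[2]*h[2] = 0
  r_xh[1] = x[0]*h[1] + x[1]*h[2] = 2
  r_xh[2] = x[0]*h[2] = 4
r_xh = [2, 4, 0, 2, 4] (for k = -2, ..., 2)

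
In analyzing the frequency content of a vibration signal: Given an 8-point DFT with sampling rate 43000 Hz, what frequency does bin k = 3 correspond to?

The frequency of DFT bin k is: f_k = k * f_s / N
f_3 = 3 * 43000 / 8 = 16125 Hz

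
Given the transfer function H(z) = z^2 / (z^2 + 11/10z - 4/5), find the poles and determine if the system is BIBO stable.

Poles are roots of the denominator: z^2 + 11/10z - 4/5 = 0.
Quadratic formula: z = [-(11/10) +/- sqrt((11/10)^2 - 4*(-4/5))] / 2
Discriminant = 121/100 + 16/5 = 441/100; sqrt = 21/10.
z = (-11/10 +/- 21/10) / 2 => z = 1/2 or z = -8/5.
|p1| = 8/5, |p2| = 1/2.
For BIBO stability, all poles must lie inside the unit circle (|p| < 1).
System is UNSTABLE since at least one |p| >= 1.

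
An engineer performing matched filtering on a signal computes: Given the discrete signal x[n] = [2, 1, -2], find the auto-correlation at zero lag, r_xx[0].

The auto-correlation at zero lag r_xx[0] equals the signal energy.
r_xx[0] = sum of x[n]^2 = 2^2 + 1^2 + (-2)^2
= 4 + 1 + 4 = 9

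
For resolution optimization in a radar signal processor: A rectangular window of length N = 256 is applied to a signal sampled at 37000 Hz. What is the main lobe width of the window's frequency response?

For a rectangular window of length N,
the main lobe width in frequency is 2*f_s/N.
= 2*37000/256 = 4625/16 Hz
This determines the minimum frequency separation for resolving two sinusoids.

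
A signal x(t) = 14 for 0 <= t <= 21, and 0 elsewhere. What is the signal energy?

Energy = integral of |x(t)|^2 dt over the signal duration
= 14^2 * 21 = 196 * 21 = 4116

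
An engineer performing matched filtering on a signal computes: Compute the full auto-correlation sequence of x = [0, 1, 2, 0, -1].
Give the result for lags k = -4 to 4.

r_xx[k] = sum_m x[m]*x[m+k], indexed from 0, for k = -4 to 4:
  r_xx[-4] = x[4]*x[0] = 0
  r_xx[-3] = x[3]*x[0] + x[4]*x[1] = -1
  r_xx[-2] = x[2]*x[0] + x[3]*x[1] + x[4]*x[2] = -2
  r_xx[-1] = x[1]*x[0] + x[2]*x[1] + x[3]*x[2] + x[4]*x[3] = 2
  r_xx[0] = x[0]*x[0] + x[1]*x[1] + x[2]*x[2] + x[3]*x[3] + x[4]*x[4] = 6
  r_xx[1] = x[0]*x[1] + x[1]*x[2] + x[2]*x[3] + x[3]*x[4] = 2
  r_xx[2] = x[0]*x[2] + x[1]*x[3] + x[2]*x[4] = -2
  r_xx[3] = x[0]*x[3] + x[1]*x[4] = -1
  r_xx[4] = x[0]*x[4] = 0
r_xx = [0, -1, -2, 2, 6, 2, -2, -1, 0]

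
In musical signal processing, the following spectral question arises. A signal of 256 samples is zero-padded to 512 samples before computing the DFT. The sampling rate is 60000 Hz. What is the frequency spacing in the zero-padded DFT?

Original DFT: N = 256, resolution = f_s/N = 60000/256 = 1875/8 Hz
Zero-padded DFT: N = 512, resolution = f_s/N = 60000/512 = 1875/16 Hz
Zero-padding interpolates the spectrum (finer frequency grid)
but does NOT improve the true spectral resolution (ability to resolve close frequencies).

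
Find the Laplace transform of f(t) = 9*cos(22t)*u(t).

Standard pair: cos(wt)*u(t) <-> s/(s^2+w^2)
With w = 22: L{9*cos(22t)*u(t)} = 9s/(s^2+484)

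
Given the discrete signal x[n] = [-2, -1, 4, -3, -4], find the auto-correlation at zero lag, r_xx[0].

The auto-correlation at zero lag r_xx[0] equals the signal energy.
r_xx[0] = sum of x[n]^2 = (-2)^2 + (-1)^2 + 4^2 + (-3)^2 + (-4)^2
= 4 + 1 + 16 + 9 + 16 = 46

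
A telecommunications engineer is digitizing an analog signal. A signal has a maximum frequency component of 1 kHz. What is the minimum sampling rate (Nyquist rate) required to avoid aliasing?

By the Nyquist-Shannon sampling theorem,
the minimum sampling rate (Nyquist rate) must be at least 2 * f_max.
Nyquist rate = 2 * 1 kHz = 2 kHz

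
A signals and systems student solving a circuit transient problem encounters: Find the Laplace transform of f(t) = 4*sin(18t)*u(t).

Standard pair: sin(wt)*u(t) <-> w/(s^2+w^2)
With w = 18: L{4*sin(18t)*u(t)} = 72/(s^2+324)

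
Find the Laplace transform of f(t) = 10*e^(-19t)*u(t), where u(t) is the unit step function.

Standard Laplace transform pair:
e^(-at)*u(t) <-> 1/(s+a)
With a = 19: L{10*e^(-19t)*u(t)} = 10/(s+19), ROC: Re(s) > -19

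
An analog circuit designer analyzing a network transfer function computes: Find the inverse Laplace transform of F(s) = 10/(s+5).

Standard pair: k/(s+a) <-> k*e^(-at)*u(t)
With k=10, a=5: f(t) = 10*e^(-5t)*u(t)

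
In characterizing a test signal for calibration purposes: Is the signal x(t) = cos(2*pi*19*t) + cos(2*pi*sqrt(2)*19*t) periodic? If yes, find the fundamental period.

f1 = 19 Hz, f2 = 19*sqrt(2) Hz
Ratio f2/f1 = sqrt(2), which is irrational.
Since the frequency ratio is irrational, no common period exists.
The signal is not periodic.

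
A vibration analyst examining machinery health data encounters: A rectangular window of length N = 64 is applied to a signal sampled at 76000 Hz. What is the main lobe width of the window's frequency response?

For a rectangular window of length N,
the main lobe width in frequency is 2*f_s/N.
= 2*76000/64 = 2375 Hz
This determines the minimum frequency separation for resolving two sinusoids.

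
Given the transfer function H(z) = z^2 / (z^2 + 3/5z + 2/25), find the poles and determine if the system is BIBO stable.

Poles are roots of the denominator: z^2 + 3/5z + 2/25 = 0.
Quadratic formula: z = [-(3/5) +/- sqrt((3/5)^2 - 4*(2/25))] / 2
Discriminant = 9/25 - 8/25 = 1/25; sqrt = 1/5.
z = (-3/5 +/- 1/5) / 2 => z = -1/5 or z = -2/5.
|p1| = 2/5, |p2| = 1/5.
For BIBO stability, all poles must lie inside the unit circle (|p| < 1).
System is STABLE since both |p| < 1.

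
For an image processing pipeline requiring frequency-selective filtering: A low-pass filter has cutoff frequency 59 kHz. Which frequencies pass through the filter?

A low-pass filter passes all frequencies below the cutoff frequency 59 kHz and attenuates higher frequencies.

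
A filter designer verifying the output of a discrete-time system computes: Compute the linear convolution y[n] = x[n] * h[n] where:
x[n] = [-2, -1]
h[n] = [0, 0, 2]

y[n] = sum_k x[k]*h[n-k]. Output length = len(x) + len(h) - 1 = 2 + 3 - 1 = 4.
y[0] = -2*0 = 0
y[1] = -1*0 + -2*0 = 0
y[2] = -1*0 + -2*2 = -4
y[3] = -1*2 = -2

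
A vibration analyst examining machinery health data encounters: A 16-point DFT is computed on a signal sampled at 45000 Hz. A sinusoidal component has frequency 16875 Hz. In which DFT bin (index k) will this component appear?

DFT frequency resolution = f_s/N = 45000/16 = 5625/2 Hz
Bin index k = f_signal / resolution = 16875 / 5625/2 = 6
The signal frequency 16875 Hz falls in DFT bin k = 6.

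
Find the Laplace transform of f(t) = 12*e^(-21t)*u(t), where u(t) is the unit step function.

Standard Laplace transform pair:
e^(-at)*u(t) <-> 1/(s+a)
With a = 21: L{12*e^(-21t)*u(t)} = 12/(s+21), ROC: Re(s) > -21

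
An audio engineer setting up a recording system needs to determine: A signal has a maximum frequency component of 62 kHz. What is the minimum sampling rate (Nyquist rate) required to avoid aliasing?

By the Nyquist-Shannon sampling theorem,
the minimum sampling rate (Nyquist rate) must be at least 2 * f_max.
Nyquist rate = 2 * 62 kHz = 124 kHz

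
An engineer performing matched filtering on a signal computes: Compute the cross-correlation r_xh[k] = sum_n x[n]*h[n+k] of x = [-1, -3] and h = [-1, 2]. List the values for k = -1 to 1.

Both sequences indexed from 0 and zero outside their support.
Lags with overlap: k = -1 to 1.
  r_xh[-1] = x[1]*h[0] = 3
  r_xh[0] = x[0]*h[0] + x[1]*h[1] = -5
  r_xh[1] = x[0]*h[1] = -2
r_xh = [3, -5, -2] (for k = -1, ..., 1)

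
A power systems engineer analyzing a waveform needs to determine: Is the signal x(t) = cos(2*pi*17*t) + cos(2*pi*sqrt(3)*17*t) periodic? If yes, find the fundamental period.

f1 = 17 Hz, f2 = 17*sqrt(3) Hz
Ratio f2/f1 = sqrt(3), which is irrational.
Since the frequency ratio is irrational, no common period exists.
The signal is not periodic.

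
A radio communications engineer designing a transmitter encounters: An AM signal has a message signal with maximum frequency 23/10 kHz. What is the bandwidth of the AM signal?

In AM (double-sideband), the bandwidth is twice the message frequency.
BW = 2 * f_m = 2 * 23/10 kHz = 23/5 kHz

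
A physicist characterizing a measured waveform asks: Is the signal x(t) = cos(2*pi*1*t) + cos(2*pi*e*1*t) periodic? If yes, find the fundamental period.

f1 = 1 Hz, f2 = 1*e Hz
Ratio f2/f1 = e, which is irrational.
Since the frequency ratio is irrational, no common period exists.
The signal is not periodic.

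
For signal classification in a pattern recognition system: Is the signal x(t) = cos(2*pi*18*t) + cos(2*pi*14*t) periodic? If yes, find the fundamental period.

f1 = 18 Hz, f2 = 14 Hz
Period T1 = 1/18, T2 = 1/14
Ratio T1/T2 = 14/18, which is rational.
The signal is periodic with fundamental period T = 1/GCD(18,14) = 1/2 s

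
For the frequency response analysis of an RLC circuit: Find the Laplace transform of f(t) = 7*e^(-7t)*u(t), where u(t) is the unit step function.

Standard Laplace transform pair:
e^(-at)*u(t) <-> 1/(s+a)
With a = 7: L{7*e^(-7t)*u(t)} = 7/(s+7), ROC: Re(s) > -7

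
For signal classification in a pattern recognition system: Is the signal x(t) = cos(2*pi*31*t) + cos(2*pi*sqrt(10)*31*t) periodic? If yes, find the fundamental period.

f1 = 31 Hz, f2 = 31*sqrt(10) Hz
Ratio f2/f1 = sqrt(10), which is irrational.
Since the frequency ratio is irrational, no common period exists.
The signal is not periodic.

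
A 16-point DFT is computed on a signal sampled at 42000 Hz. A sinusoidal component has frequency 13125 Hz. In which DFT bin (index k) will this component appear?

DFT frequency resolution = f_s/N = 42000/16 = 2625 Hz
Bin index k = f_signal / resolution = 13125 / 2625 = 5
The signal frequency 13125 Hz falls in DFT bin k = 5.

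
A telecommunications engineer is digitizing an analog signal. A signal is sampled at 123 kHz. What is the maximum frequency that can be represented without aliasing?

The maximum frequency that can be represented without aliasing
is the Nyquist frequency: f_max = f_s / 2 = 123 kHz / 2 = 123/2 kHz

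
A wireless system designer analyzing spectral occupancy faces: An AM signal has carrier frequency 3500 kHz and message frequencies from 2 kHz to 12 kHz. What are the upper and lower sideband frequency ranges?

Upper sideband (USB) = fc + [fm_low, fm_high] = 3500 + [2, 12] = [3502, 3512] kHz
Lower sideband (LSB) = fc - [fm_high, fm_low] = 3500 - [12, 2] = [3488, 3498] kHz
Total occupied spectrum: 3488 kHz to 3512 kHz (plus carrier at 3500 kHz)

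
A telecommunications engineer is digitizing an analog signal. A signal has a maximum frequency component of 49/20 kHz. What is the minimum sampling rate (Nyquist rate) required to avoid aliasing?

By the Nyquist-Shannon sampling theorem,
the minimum sampling rate (Nyquist rate) must be at least 2 * f_max.
Nyquist rate = 2 * 49/20 kHz = 49/10 kHz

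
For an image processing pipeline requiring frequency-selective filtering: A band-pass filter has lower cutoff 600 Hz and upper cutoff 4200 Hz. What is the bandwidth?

Bandwidth = f_high - f_low
= 4200 Hz - 600 Hz = 3600 Hz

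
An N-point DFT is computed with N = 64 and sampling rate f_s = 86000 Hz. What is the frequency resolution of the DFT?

DFT frequency resolution = f_s / N
= 86000 / 64 = 5375/4 Hz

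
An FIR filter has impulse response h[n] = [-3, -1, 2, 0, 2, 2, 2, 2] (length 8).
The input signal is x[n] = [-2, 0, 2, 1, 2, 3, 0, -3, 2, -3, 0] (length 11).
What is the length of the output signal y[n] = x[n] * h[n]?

For linear convolution, the output length is:
len(y) = len(x) + len(h) - 1 = 11 + 8 - 1 = 18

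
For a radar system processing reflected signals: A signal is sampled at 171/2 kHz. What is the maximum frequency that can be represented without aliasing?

The maximum frequency that can be represented without aliasing
is the Nyquist frequency: f_max = f_s / 2 = 171/2 kHz / 2 = 171/4 kHz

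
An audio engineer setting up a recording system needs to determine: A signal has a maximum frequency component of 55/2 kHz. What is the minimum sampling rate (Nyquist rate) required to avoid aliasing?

By the Nyquist-Shannon sampling theorem,
the minimum sampling rate (Nyquist rate) must be at least 2 * f_max.
Nyquist rate = 2 * 55/2 kHz = 55 kHz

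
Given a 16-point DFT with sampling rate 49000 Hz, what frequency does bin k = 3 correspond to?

The frequency of DFT bin k is: f_k = k * f_s / N
f_3 = 3 * 49000 / 16 = 18375/2 Hz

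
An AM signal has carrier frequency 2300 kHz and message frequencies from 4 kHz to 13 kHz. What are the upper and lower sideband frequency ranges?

Upper sideband (USB) = fc + [fm_low, fm_high] = 2300 + [4, 13] = [2304, 2313] kHz
Lower sideband (LSB) = fc - [fm_high, fm_low] = 2300 - [13, 4] = [2287, 2296] kHz
Total occupied spectrum: 2287 kHz to 2313 kHz (plus carrier at 2300 kHz)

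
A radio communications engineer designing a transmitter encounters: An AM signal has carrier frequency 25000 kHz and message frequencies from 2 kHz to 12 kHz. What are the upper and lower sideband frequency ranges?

Upper sideband (USB) = fc + [fm_low, fm_high] = 25000 + [2, 12] = [25002, 25012] kHz
Lower sideband (LSB) = fc - [fm_high, fm_low] = 25000 - [12, 2] = [24988, 24998] kHz
Total occupied spectrum: 24988 kHz to 25012 kHz (plus carrier at 25000 kHz)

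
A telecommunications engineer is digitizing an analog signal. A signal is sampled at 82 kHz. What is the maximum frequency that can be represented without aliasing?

The maximum frequency that can be represented without aliasing
is the Nyquist frequency: f_max = f_s / 2 = 82 kHz / 2 = 41 kHz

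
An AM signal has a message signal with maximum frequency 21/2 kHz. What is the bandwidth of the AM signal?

In AM (double-sideband), the bandwidth is twice the message frequency.
BW = 2 * f_m = 2 * 21/2 kHz = 21 kHz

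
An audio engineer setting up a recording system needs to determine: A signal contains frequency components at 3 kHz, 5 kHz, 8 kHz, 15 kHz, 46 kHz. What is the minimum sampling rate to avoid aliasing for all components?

The highest frequency component is f_max = 46 kHz.
Nyquist rate = 2 * f_max = 2 * 46 kHz = 92 kHz.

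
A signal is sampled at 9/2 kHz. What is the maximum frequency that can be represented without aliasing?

The maximum frequency that can be represented without aliasing
is the Nyquist frequency: f_max = f_s / 2 = 9/2 kHz / 2 = 9/4 kHz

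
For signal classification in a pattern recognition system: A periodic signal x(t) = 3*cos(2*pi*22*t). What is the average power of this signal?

Average power of A*cos(wt) is A^2/2.
P = 3^2 / 2 = 9/2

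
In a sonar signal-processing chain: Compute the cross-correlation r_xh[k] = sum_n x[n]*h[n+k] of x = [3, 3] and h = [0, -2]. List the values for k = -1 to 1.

Both sequences indexed from 0 and zero outside their support.
Lags with overlap: k = -1 to 1.
  r_xh[-1] = x[1]*h[0] = 0
  r_xh[0] = x[0]*h[0] + x[1]*h[1] = -6
  r_xh[1] = x[0]*h[1] = -6
r_xh = [0, -6, -6] (for k = -1, ..., 1)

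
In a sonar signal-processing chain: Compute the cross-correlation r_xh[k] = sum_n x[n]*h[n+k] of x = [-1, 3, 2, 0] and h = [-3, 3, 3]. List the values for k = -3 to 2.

Both sequences indexed from 0 and zero outside their support.
Lags with overlap: k = -3 to 2.
  r_xh[-3] = x[3]*h[0] = 0
  r_xh[-2] = x[2]*h[0] + x[3]*h[1] = -6
  r_xh[-1] = x[1]*h[0] + x[2]*h[1] + x[3]*h[2] = -3
  r_xh[0] = x[0]*h[0] + x[1]*h[1] + x[2]*h[2] = 18
  r_xh[1] = x[0]*h[1] + x[1]*h[2] = 6
  r_xh[2] = x[0]*h[2] = -3
r_xh = [0, -6, -3, 18, 6, -3] (for k = -3, ..., 2)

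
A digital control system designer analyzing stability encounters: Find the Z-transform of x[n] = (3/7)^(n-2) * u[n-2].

Time-shifting property: if X(z) = Z{x[n]}, then Z{x[n-d]} = z^(-d) * X(z)
X(z) = z/(z - 3/7) for x[n] = (3/7)^n * u[n]
Z{x[n-2]} = z^(-2) * z/(z - 3/7) = z^(-1)/(z - 3/7)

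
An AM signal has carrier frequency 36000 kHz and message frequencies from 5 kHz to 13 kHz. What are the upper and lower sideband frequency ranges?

Upper sideband (USB) = fc + [fm_low, fm_high] = 36000 + [5, 13] = [36005, 36013] kHz
Lower sideband (LSB) = fc - [fm_high, fm_low] = 36000 - [13, 5] = [35987, 35995] kHz
Total occupied spectrum: 35987 kHz to 36013 kHz (plus carrier at 36000 kHz)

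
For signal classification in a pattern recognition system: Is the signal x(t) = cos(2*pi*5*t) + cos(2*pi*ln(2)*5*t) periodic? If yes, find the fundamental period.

f1 = 5 Hz, f2 = 5*ln(2) Hz
Ratio f2/f1 = ln(2), which is irrational.
Since the frequency ratio is irrational, no common period exists.
The signal is not periodic.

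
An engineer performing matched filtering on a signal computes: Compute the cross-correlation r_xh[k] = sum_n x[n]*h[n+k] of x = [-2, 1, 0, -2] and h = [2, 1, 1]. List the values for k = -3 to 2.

Both sequences indexed from 0 and zero outside their support.
Lags with overlap: k = -3 to 2.
  r_xh[-3] = x[3]*h[0] = -4
  r_xh[-2] = x[2]*h[0] + x[3]*h[1] = -2
  r_xh[-1] = x[1]*h[0] + x[2]*h[1] + x[3]*h[2] = 0
  r_xh[0] = x[0]*h[0] + x[1]*h[1] + x[2]*h[2] = -3
  r_xh[1] = x[0]*h[1] + x[1]*h[2] = -1
  r_xh[2] = x[0]*h[2] = -2
r_xh = [-4, -2, 0, -3, -1, -2] (for k = -3, ..., 2)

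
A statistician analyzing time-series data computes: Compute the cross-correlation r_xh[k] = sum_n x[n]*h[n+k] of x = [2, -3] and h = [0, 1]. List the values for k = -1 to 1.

Both sequences indexed from 0 and zero outside their support.
Lags with overlap: k = -1 to 1.
  r_xh[-1] = x[1]*h[0] = 0
  r_xh[0] = x[0]*h[0] + x[1]*h[1] = -3
  r_xh[1] = x[0]*h[1] = 2
r_xh = [0, -3, 2] (for k = -1, ..., 1)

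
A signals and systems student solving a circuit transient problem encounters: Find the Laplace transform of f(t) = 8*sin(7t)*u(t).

Standard pair: sin(wt)*u(t) <-> w/(s^2+w^2)
With w = 7: L{8*sin(7t)*u(t)} = 56/(s^2+49)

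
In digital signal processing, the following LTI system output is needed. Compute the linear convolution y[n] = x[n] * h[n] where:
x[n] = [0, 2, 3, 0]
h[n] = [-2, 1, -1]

y[n] = sum_k x[k]*h[n-k]. Output length = len(x) + len(h) - 1 = 4 + 3 - 1 = 6.
y[0] = 0*-2 = 0
y[1] = 2*-2 + 0*1 = -4
y[2] = 3*-2 + 2*1 + 0*-1 = -4
y[3] = 0*-2 + 3*1 + 2*-1 = 1
y[4] = 0*1 + 3*-1 = -3
y[5] = 0*-1 = 0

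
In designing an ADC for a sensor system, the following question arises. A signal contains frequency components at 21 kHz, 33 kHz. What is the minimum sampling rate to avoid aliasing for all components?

The highest frequency component is f_max = 33 kHz.
Nyquist rate = 2 * f_max = 2 * 33 kHz = 66 kHz.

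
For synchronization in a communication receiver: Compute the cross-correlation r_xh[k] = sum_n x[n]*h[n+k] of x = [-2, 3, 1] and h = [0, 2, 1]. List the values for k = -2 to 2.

Both sequences indexed from 0 and zero outside their support.
Lags with overlap: k = -2 to 2.
  r_xh[-2] = x[2]*h[0] = 0
  r_xh[-1] = x[1]*h[0] + x[2]*h[1] = 2
  r_xh[0] = x[0]*h[0] + x[1]*h[1] + x[2]*h[2] = 7
  r_xh[1] = x[0]*h[1] + x[1]*h[2] = -1
  r_xh[2] = x[0]*h[2] = -2
r_xh = [0, 2, 7, -1, -2] (for k = -2, ..., 2)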